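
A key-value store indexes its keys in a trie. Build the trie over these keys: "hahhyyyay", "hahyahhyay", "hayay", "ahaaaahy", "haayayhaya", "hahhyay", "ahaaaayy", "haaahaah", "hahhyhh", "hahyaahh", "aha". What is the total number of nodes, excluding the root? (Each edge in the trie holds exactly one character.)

49

Trace insertions, counting only characters that open a new branch:
  "hahhyyyay" → 9 new (h, a, h, h, y, y, y, a, y)
  "hahyahhyay" → prefix "hah" already present; 7 new (y, a, h, h, y, a, y)
  "hayay" → prefix "ha" already present; 3 new (y, a, y)
  "ahaaaahy" → 8 new (a, h, a, a, a, a, h, y)
  "haayayhaya" → prefix "ha" already present; 8 new (a, y, a, y, h, a, y, a)
  "hahhyay" → prefix "hahhy" already present; 2 new (a, y)
  "ahaaaayy" → prefix "ahaaaa" already present; 2 new (y, y)
  "haaahaah" → prefix "haa" already present; 5 new (a, h, a, a, h)
  "hahhyhh" → prefix "hahhy" already present; 2 new (h, h)
  "hahyaahh" → prefix "hahya" already present; 3 new (a, h, h)
  "aha" → prefix "aha" already present; 0 new (none)
Total nodes = 9 + 7 + 3 + 8 + 8 + 2 + 2 + 5 + 2 + 3 + 0 = 49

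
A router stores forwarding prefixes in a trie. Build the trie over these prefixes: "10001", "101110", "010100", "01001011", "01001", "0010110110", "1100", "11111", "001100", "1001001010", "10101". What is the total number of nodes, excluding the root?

47

Count nodes per top-level branch (shared prefixes stored once):
  '0'-branch (0010110110, 001100, 01001, 01001011, 010100): 23 nodes
  '1'-branch (10001, 1001001010, 10101, 101110, 1100, 11111): 24 nodes
Sum: 47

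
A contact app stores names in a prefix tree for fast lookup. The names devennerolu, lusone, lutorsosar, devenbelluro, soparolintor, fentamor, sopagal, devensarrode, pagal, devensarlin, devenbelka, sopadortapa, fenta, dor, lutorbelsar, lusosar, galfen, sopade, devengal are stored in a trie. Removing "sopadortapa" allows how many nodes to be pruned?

After clearing the end-marker at "sopadortapa", prune upward until reaching a node still needed by another word.
The suffix "ortapa" (6 nodes) is used only by "sopadortapa"; the node for "sopad" still has the child "e", so pruning stops there.
Nodes removed: 6

6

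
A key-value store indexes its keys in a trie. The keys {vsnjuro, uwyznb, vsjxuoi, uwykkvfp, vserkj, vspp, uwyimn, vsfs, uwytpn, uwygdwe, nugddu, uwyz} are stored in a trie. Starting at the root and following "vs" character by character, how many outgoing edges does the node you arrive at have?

The children of the "vs" node are the distinct next characters among strings starting with "vs".
Distinct next characters after "vs": e, f, j, n, p.
That node has 5 child edges.

5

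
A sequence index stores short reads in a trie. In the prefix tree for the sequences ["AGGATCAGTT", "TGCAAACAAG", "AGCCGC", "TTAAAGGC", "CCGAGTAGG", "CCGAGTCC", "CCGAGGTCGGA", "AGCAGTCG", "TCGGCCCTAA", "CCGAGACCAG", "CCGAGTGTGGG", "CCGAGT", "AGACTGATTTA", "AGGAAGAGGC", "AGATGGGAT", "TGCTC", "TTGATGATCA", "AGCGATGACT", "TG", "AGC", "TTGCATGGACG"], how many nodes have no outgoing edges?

18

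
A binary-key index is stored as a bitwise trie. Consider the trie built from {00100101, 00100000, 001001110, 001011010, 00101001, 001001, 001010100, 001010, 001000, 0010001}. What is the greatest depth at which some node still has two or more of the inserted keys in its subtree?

6

Look for the deepest trie node that still has at least two words in its subtree.
e.g. "001000" and "00100000" share the prefix "001000" of length 6; no pair shares a longer one.
Longest shared-prefix length: 6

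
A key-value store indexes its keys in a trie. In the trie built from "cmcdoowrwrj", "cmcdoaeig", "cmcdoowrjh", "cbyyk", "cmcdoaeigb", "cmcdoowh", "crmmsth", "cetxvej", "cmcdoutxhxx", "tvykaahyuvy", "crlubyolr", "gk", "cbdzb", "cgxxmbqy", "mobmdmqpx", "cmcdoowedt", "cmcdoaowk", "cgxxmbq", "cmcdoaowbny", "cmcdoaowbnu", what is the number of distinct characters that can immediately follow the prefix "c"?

5

Walk "c" from the root, arriving at one node.
Distinct next characters after "c": b, e, g, m, r.
That node has 5 child edges.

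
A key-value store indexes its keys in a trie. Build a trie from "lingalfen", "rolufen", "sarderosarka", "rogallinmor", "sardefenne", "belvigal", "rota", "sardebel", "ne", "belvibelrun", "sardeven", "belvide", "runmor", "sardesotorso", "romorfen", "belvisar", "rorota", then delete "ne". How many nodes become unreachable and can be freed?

After clearing the end-marker at "ne", prune upward until reaching a node still needed by another word.
No other word shares any prefix with "ne", so all 2 of its nodes go.
Nodes removed: 2

2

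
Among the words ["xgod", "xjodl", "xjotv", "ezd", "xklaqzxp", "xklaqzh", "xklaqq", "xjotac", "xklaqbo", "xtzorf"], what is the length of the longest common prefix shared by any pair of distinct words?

6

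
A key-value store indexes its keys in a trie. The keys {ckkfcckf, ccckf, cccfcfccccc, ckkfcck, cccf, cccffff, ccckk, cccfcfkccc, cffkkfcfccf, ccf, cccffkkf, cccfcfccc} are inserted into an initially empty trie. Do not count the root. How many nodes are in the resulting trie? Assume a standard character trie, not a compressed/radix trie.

42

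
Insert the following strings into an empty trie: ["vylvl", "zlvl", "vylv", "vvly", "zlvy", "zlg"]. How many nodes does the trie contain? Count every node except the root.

Count nodes per top-level branch (shared prefixes stored once):
  'v'-branch (vvly, vylv, vylvl): 8 nodes
  'z'-branch (zlg, zlvl, zlvy): 6 nodes
Sum: 14

14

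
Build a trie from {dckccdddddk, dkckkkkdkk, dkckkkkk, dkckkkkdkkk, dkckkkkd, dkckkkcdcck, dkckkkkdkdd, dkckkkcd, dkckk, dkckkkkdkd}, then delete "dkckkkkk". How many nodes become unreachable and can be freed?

1

A node on "dkckkkkk"'s path can go only if nothing else ends at it or branches off below it.
The suffix "k" (1 node) is used only by "dkckkkkk"; the node for "dkckkkk" still has the child "d", so pruning stops there.
Nodes removed: 1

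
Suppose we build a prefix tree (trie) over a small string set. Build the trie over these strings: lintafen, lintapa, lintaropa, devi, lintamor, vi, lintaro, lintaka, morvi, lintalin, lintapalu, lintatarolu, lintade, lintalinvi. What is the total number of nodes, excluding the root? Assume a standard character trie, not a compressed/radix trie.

45

Insert word by word; a character creates a node only if that edge doesn't already exist:
  "lintafen" → 8 new (l, i, n, t, a, f, e, n)
  "lintapa" → prefix "linta" already present; 2 new (p, a)
  "lintaropa" → prefix "linta" already present; 4 new (r, o, p, a)
  "devi" → 4 new (d, e, v, i)
  "lintamor" → prefix "linta" already present; 3 new (m, o, r)
  "vi" → 2 new (v, i)
  "lintaro" → prefix "lintaro" already present; 0 new (none)
  "lintaka" → prefix "linta" already present; 2 new (k, a)
  "morvi" → 5 new (m, o, r, v, i)
  "lintalin" → prefix "linta" already present; 3 new (l, i, n)
  "lintapalu" → prefix "lintapa" already present; 2 new (l, u)
  "lintatarolu" → prefix "linta" already present; 6 new (t, a, r, o, l, u)
  "lintade" → prefix "linta" already present; 2 new (d, e)
  "lintalinvi" → prefix "lintalin" already present; 2 new (v, i)
Total nodes = 8 + 2 + 4 + 4 + 3 + 2 + 0 + 2 + 5 + 3 + 2 + 6 + 2 + 2 = 45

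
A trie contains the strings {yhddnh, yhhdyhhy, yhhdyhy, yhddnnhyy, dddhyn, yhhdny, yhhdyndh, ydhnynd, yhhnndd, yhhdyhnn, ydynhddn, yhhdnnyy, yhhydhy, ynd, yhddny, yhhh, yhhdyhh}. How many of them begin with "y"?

Traverse to the node for "y", then collect every word in that subtree.
Words under "y": ydhnynd, ydynhddn, yhddnh, yhddnnhyy, yhddny, yhhdnnyy, yhhdny, yhhdyhh, yhhdyhhy, yhhdyhnn, yhhdyhy, yhhdyndh, yhhh, yhhnndd, yhhydhy, ynd
Count: 16

16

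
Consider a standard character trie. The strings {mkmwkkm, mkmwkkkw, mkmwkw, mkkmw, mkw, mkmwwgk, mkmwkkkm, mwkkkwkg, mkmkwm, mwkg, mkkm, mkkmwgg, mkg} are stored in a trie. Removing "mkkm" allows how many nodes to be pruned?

A node on "mkkm"'s path can go only if nothing else ends at it or branches off below it.
Every node on "mkkm" is still needed (e.g. by "mkkmw"), so nothing is freed.
Nodes removed: 0

0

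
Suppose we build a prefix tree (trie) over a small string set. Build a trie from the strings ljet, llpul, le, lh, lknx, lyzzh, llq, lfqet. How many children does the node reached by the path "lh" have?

0

Follow the path "lh" to its node, then look at its outgoing edges.
No stored string extends past "lh".
That node has 0 child edges.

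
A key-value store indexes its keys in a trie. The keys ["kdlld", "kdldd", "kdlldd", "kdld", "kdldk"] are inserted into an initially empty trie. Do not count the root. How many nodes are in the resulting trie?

9

Count nodes per top-level branch (shared prefixes stored once):
  'k'-branch (kdld, kdldd, kdldk, kdlld, kdlldd): 9 nodes
Sum: 9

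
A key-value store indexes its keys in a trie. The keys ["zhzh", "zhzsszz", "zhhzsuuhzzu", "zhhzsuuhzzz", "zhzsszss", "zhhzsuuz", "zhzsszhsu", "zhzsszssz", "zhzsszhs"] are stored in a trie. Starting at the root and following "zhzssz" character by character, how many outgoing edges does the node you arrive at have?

The children of the "zhzssz" node are the distinct next characters among strings starting with "zhzssz".
Characters that immediately follow "zhzssz" among the stored strings: {h, s, z}.
That node has 3 child edges.

3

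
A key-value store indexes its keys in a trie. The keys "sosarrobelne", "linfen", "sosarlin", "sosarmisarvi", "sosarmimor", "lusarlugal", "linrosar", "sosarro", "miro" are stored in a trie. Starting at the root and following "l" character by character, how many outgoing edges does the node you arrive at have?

Walk "l" from the root, arriving at one node.
Characters that immediately follow "l" among the stored strings: {i, u}.
That node has 2 child edges.

2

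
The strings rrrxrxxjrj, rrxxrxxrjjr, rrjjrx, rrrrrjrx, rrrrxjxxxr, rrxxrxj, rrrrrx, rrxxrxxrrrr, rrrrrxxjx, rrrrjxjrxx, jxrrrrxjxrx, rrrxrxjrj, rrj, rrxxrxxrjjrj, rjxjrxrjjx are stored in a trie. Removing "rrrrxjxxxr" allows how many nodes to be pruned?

A node on "rrrrxjxxxr"'s path can go only if nothing else ends at it or branches off below it.
The suffix "xjxxxr" (6 nodes) is used only by "rrrrxjxxxr"; the node for "rrrr" still has the child "r", so pruning stops there.
Nodes removed: 6

6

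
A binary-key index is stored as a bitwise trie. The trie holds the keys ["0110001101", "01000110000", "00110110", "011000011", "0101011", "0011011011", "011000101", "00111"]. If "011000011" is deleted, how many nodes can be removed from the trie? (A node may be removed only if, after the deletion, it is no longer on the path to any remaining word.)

After clearing the end-marker at "011000011", prune upward until reaching a node still needed by another word.
The suffix "011" (3 nodes) is used only by "011000011"; the node for "011000" still has the child "1", so pruning stops there.
Nodes removed: 3

3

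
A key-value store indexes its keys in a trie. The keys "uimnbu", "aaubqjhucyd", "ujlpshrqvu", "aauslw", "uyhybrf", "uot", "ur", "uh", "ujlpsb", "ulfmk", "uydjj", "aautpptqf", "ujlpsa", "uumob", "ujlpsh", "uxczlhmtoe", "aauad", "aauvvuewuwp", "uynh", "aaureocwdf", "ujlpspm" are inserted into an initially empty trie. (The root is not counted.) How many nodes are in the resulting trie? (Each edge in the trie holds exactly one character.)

Trace insertions, counting only characters that open a new branch:
  "uimnbu" → 6 new (u, i, m, n, b, u)
  "aaubqjhucyd" → 11 new (a, a, u, b, q, j, h, u, c, y, d)
  "ujlpshrqvu" → prefix "u" already present; 9 new (j, l, p, s, h, r, q, v, u)
  "aauslw" → prefix "aau" already present; 3 new (s, l, w)
  "uyhybrf" → prefix "u" already present; 6 new (y, h, y, b, r, f)
  "uot" → prefix "u" already present; 2 new (o, t)
  "ur" → prefix "u" already present; 1 new (r)
  "uh" → prefix "u" already present; 1 new (h)
  "ujlpsb" → prefix "ujlps" already present; 1 new (b)
  "ulfmk" → prefix "u" already present; 4 new (l, f, m, k)
  "uydjj" → prefix "uy" already present; 3 new (d, j, j)
  "aautpptqf" → prefix "aau" already present; 6 new (t, p, p, t, q, f)
  "ujlpsa" → prefix "ujlps" already present; 1 new (a)
  "uumob" → prefix "u" already present; 4 new (u, m, o, b)
  "ujlpsh" → prefix "ujlpsh" already present; 0 new (none)
  "uxczlhmtoe" → prefix "u" already present; 9 new (x, c, z, l, h, m, t, o, e)
  "aauad" → prefix "aau" already present; 2 new (a, d)
  "aauvvuewuwp" → prefix "aau" already present; 8 new (v, v, u, e, w, u, w, p)
  "uynh" → prefix "uy" already present; 2 new (n, h)
  "aaureocwdf" → prefix "aau" already present; 7 new (r, e, o, c, w, d, f)
  "ujlpspm" → prefix "ujlps" already present; 2 new (p, m)
Total nodes = 6 + 11 + 9 + 3 + 6 + 2 + 1 + 1 + 1 + 4 + 3 + 6 + 1 + 4 + 0 + 9 + 2 + 8 + 2 + 7 + 2 = 88

88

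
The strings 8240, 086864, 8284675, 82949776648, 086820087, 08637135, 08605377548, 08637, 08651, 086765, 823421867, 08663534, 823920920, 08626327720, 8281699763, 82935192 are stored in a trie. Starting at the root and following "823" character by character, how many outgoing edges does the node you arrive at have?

The children of the "823" node are the distinct next characters among strings starting with "823".
Characters that immediately follow "823" among the stored strings: {4, 9}.
That node has 2 child edges.

2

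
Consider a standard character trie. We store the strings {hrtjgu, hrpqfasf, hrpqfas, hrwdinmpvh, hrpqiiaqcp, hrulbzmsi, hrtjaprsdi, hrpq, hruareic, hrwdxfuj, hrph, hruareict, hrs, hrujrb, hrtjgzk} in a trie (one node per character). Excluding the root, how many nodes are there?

56

For each word, the new-node count is its length minus the longest prefix already in the trie:
  "hrtjgu" → 6 new (h, r, t, j, g, u)
  "hrpqfasf" → prefix "hr" already present; 6 new (p, q, f, a, s, f)
  "hrpqfas" → prefix "hrpqfas" already present; 0 new (none)
  "hrwdinmpvh" → prefix "hr" already present; 8 new (w, d, i, n, m, p, v, h)
  "hrpqiiaqcp" → prefix "hrpq" already present; 6 new (i, i, a, q, c, p)
  "hrulbzmsi" → prefix "hr" already present; 7 new (u, l, b, z, m, s, i)
  "hrtjaprsdi" → prefix "hrtj" already present; 6 new (a, p, r, s, d, i)
  "hrpq" → prefix "hrpq" already present; 0 new (none)
  "hruareic" → prefix "hru" already present; 5 new (a, r, e, i, c)
  "hrwdxfuj" → prefix "hrwd" already present; 4 new (x, f, u, j)
  "hrph" → prefix "hrp" already present; 1 new (h)
  "hruareict" → prefix "hruareic" already present; 1 new (t)
  "hrs" → prefix "hr" already present; 1 new (s)
  "hrujrb" → prefix "hru" already present; 3 new (j, r, b)
  "hrtjgzk" → prefix "hrtjg" already present; 2 new (z, k)
Total nodes = 6 + 6 + 0 + 8 + 6 + 7 + 6 + 0 + 5 + 4 + 1 + 1 + 1 + 3 + 2 = 56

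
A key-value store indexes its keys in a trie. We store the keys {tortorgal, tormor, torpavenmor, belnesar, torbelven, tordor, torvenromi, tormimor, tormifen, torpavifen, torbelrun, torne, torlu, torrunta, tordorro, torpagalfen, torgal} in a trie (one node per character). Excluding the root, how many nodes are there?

78

For each word, the new-node count is its length minus the longest prefix already in the trie:
  "tortorgal" → 9 new (t, o, r, t, o, r, g, a, l)
  "tormor" → prefix "tor" already present; 3 new (m, o, r)
  "torpavenmor" → prefix "tor" already present; 8 new (p, a, v, e, n, m, o, r)
  "belnesar" → 8 new (b, e, l, n, e, s, a, r)
  "torbelven" → prefix "tor" already present; 6 new (b, e, l, v, e, n)
  "tordor" → prefix "tor" already present; 3 new (d, o, r)
  "torvenromi" → prefix "tor" already present; 7 new (v, e, n, r, o, m, i)
  "tormimor" → prefix "torm" already present; 4 new (i, m, o, r)
  "tormifen" → prefix "tormi" already present; 3 new (f, e, n)
  "torpavifen" → prefix "torpav" already present; 4 new (i, f, e, n)
  "torbelrun" → prefix "torbel" already present; 3 new (r, u, n)
  "torne" → prefix "tor" already present; 2 new (n, e)
  "torlu" → prefix "tor" already present; 2 new (l, u)
  "torrunta" → prefix "tor" already present; 5 new (r, u, n, t, a)
  "tordorro" → prefix "tordor" already present; 2 new (r, o)
  "torpagalfen" → prefix "torpa" already present; 6 new (g, a, l, f, e, n)
  "torgal" → prefix "tor" already present; 3 new (g, a, l)
Total nodes = 9 + 3 + 8 + 8 + 6 + 3 + 7 + 4 + 3 + 4 + 3 + 2 + 2 + 5 + 2 + 6 + 3 = 78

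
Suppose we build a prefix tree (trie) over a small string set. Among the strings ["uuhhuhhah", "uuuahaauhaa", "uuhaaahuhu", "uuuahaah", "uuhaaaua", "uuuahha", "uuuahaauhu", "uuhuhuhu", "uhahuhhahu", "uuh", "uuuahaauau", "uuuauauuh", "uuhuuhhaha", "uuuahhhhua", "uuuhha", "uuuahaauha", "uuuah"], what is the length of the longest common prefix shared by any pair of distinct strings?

Equivalently: take the maximum, over all pairs, of their longest common prefix length.
e.g. "uuuahaauha" and "uuuahaauhaa" share the prefix "uuuahaauha" of length 10; no pair shares a longer one.
Longest shared-prefix length: 10

10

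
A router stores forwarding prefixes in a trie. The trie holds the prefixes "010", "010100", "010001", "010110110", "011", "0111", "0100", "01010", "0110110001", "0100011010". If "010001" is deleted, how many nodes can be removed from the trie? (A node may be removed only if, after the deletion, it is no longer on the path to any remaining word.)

A node on "010001"'s path can go only if nothing else ends at it or branches off below it.
Every node on "010001" is still needed (e.g. by "0100011010"), so nothing is freed.
Nodes removed: 0

0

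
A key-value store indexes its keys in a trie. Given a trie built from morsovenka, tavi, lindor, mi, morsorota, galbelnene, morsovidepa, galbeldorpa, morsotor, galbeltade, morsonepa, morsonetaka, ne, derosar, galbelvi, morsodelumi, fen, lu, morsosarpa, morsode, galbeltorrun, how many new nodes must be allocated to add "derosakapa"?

4

Walking "derosakapa" from the root, the first 6 characters ("derosa") follow existing edges; "k" is the first miss.
Each of the 4 remaining characters creates one node.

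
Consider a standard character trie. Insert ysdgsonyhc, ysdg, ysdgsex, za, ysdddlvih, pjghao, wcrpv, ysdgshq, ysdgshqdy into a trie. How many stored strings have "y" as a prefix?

6

Walk to "y"; the words in its subtree are exactly those with that prefix.
Matches: "ysdddlvih", "ysdg", "ysdgsex", "ysdgshq", "ysdgshqdy", "ysdgsonyhc"
Count: 6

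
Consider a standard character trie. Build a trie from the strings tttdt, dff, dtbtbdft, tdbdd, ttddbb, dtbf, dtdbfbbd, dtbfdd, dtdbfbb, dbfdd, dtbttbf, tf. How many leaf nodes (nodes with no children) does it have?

10

Leaves are exactly the stored words that no other stored word extends.
Those words: "dbfdd", "dff", "dtbfdd", "dtbtbdft", "dtbttbf", "dtdbfbbd", "tdbdd", "tf", "ttddbb", "tttdt"
Leaf count: 10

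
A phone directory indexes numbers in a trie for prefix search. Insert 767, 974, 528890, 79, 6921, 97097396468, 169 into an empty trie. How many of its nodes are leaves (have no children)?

7

Leaves are exactly the stored words that no other stored word extends.
Those words: "169", "528890", "6921", "767", "79", "97097396468", "974"
Leaf count: 7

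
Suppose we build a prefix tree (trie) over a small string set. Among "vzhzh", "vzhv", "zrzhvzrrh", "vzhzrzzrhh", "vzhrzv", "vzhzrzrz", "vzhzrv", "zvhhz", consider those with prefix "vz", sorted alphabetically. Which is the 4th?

vzhzrv

Words with prefix "vz", in lexicographic order: "vzhrzv", "vzhv", "vzhzh", "vzhzrv", "vzhzrzrz", "vzhzrzzrhh"
The 4th is vzhzrv.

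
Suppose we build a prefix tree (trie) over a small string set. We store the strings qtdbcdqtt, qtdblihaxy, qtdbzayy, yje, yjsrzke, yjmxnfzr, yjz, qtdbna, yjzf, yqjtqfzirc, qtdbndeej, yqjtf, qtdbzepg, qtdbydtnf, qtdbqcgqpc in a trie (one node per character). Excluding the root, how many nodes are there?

For each word, the new-node count is its length minus the longest prefix already in the trie:
  "qtdbcdqtt" → 9 new (q, t, d, b, c, d, q, t, t)
  "qtdblihaxy" → prefix "qtdb" already present; 6 new (l, i, h, a, x, y)
  "qtdbzayy" → prefix "qtdb" already present; 4 new (z, a, y, y)
  "yje" → 3 new (y, j, e)
  "yjsrzke" → prefix "yj" already present; 5 new (s, r, z, k, e)
  "yjmxnfzr" → prefix "yj" already present; 6 new (m, x, n, f, z, r)
  "yjz" → prefix "yj" already present; 1 new (z)
  "qtdbna" → prefix "qtdb" already present; 2 new (n, a)
  "yjzf" → prefix "yjz" already present; 1 new (f)
  "yqjtqfzirc" → prefix "y" already present; 9 new (q, j, t, q, f, z, i, r, c)
  "qtdbndeej" → prefix "qtdbn" already present; 4 new (d, e, e, j)
  "yqjtf" → prefix "yqjt" already present; 1 new (f)
  "qtdbzepg" → prefix "qtdbz" already present; 3 new (e, p, g)
  "qtdbydtnf" → prefix "qtdb" already present; 5 new (y, d, t, n, f)
  "qtdbqcgqpc" → prefix "qtdb" already present; 6 new (q, c, g, q, p, c)
Total nodes = 9 + 6 + 4 + 3 + 5 + 6 + 1 + 2 + 1 + 9 + 4 + 1 + 3 + 5 + 6 = 65

65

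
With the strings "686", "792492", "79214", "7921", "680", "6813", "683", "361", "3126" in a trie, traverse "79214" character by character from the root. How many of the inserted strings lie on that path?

2

Check each prefix of "79214" against the stored set — each match is an end-marker on the path.
Prefixes of the query that are stored words: "7921", "79214"
Count: 2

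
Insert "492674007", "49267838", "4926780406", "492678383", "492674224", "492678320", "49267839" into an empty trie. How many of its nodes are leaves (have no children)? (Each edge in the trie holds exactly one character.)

Leaves are exactly the stored words that no other stored word extends.
Those words: "492674007", "492674224", "4926780406", "492678320", "492678383", "49267839"
Leaf count: 6

6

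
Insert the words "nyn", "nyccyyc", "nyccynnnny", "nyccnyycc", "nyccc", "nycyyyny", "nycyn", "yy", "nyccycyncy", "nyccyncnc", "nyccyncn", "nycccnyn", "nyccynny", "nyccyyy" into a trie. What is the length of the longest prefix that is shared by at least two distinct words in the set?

Equivalently: take the maximum, over all pairs, of their longest common prefix length.
"nyccyncn" and "nyccyncnc" agree on "nyccyncn" (8 characters) before diverging; nothing deeper is shared.
Longest shared-prefix length: 8

8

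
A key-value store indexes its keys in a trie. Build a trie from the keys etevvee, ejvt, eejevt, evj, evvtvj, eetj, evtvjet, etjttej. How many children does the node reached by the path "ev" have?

3

Follow the path "ev" to its node, then look at its outgoing edges.
Distinct next characters after "ev": j, t, v.
That node has 3 child edges.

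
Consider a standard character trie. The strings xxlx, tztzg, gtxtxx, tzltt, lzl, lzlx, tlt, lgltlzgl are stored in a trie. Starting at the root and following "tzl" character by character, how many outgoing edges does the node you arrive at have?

1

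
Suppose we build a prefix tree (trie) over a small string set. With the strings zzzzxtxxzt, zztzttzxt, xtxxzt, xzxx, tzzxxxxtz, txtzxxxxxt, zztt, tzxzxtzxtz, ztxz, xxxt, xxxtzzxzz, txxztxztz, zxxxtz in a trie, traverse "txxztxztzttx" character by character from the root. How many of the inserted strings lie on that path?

1

Traverse "txxztxztzttx" character by character; count nodes along the way that are marked as word ends.
Prefixes of the query that are stored words: "txxztxztz"
Count: 1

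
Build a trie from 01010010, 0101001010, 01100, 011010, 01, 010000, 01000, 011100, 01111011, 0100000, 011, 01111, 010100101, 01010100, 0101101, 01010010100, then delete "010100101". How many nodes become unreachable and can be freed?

0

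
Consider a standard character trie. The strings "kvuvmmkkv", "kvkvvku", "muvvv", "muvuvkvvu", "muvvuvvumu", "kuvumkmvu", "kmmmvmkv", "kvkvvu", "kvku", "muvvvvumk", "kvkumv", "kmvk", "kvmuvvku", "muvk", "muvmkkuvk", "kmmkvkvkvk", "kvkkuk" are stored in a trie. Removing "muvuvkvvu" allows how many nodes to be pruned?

After clearing the end-marker at "muvuvkvvu", prune upward until reaching a node still needed by another word.
The suffix "uvkvvu" (6 nodes) is used only by "muvuvkvvu"; the node for "muv" still has the child "v", so pruning stops there.
Nodes removed: 6

6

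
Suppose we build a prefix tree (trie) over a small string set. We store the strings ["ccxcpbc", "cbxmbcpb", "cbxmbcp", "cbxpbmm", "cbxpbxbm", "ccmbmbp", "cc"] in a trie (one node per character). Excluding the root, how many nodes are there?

26

Count nodes per top-level branch (shared prefixes stored once):
  'c'-branch (cbxmbcp, cbxmbcpb, cbxpbmm, cbxpbxbm, cc, ccmbmbp, ccxcpbc): 26 nodes
Sum: 26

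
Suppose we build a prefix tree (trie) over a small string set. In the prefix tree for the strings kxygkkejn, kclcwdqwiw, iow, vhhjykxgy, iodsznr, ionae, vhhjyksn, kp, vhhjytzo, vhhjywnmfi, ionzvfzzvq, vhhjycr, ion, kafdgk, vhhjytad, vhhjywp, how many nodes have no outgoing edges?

Leaves are exactly the stored words that no other stored word extends.
Those words: "iodsznr", "ionae", "ionzvfzzvq", "iow", "kafdgk", "kclcwdqwiw", "kp", "kxygkkejn", "vhhjycr", "vhhjyksn", "vhhjykxgy", "vhhjytad", "vhhjytzo", "vhhjywnmfi", "vhhjywp"
Leaf count: 15

15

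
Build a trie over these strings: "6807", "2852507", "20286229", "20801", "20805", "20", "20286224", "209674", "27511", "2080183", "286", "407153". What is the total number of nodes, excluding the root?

40

Insert word by word; a character creates a node only if that edge doesn't already exist:
  "6807" → 4 new (6, 8, 0, 7)
  "2852507" → 7 new (2, 8, 5, 2, 5, 0, 7)
  "20286229" → prefix "2" already present; 7 new (0, 2, 8, 6, 2, 2, 9)
  "20801" → prefix "20" already present; 3 new (8, 0, 1)
  "20805" → prefix "2080" already present; 1 new (5)
  "20" → prefix "20" already present; 0 new (none)
  "20286224" → prefix "2028622" already present; 1 new (4)
  "209674" → prefix "20" already present; 4 new (9, 6, 7, 4)
  "27511" → prefix "2" already present; 4 new (7, 5, 1, 1)
  "2080183" → prefix "20801" already present; 2 new (8, 3)
  "286" → prefix "28" already present; 1 new (6)
  "407153" → 6 new (4, 0, 7, 1, 5, 3)
Total nodes = 4 + 7 + 7 + 3 + 1 + 0 + 1 + 4 + 4 + 2 + 1 + 6 = 40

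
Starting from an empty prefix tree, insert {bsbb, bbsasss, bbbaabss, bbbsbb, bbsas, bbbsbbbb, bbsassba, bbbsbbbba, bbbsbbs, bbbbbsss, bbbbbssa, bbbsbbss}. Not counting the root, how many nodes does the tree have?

32

Trace insertions, counting only characters that open a new branch:
  "bsbb" → 4 new (b, s, b, b)
  "bbsasss" → prefix "b" already present; 6 new (b, s, a, s, s, s)
  "bbbaabss" → prefix "bb" already present; 6 new (b, a, a, b, s, s)
  "bbbsbb" → prefix "bbb" already present; 3 new (s, b, b)
  "bbsas" → prefix "bbsas" already present; 0 new (none)
  "bbbsbbbb" → prefix "bbbsbb" already present; 2 new (b, b)
  "bbsassba" → prefix "bbsass" already present; 2 new (b, a)
  "bbbsbbbba" → prefix "bbbsbbbb" already present; 1 new (a)
  "bbbsbbs" → prefix "bbbsbb" already present; 1 new (s)
  "bbbbbsss" → prefix "bbb" already present; 5 new (b, b, s, s, s)
  "bbbbbssa" → prefix "bbbbbss" already present; 1 new (a)
  "bbbsbbss" → prefix "bbbsbbs" already present; 1 new (s)
Total nodes = 4 + 6 + 6 + 3 + 0 + 2 + 2 + 1 + 1 + 5 + 1 + 1 = 32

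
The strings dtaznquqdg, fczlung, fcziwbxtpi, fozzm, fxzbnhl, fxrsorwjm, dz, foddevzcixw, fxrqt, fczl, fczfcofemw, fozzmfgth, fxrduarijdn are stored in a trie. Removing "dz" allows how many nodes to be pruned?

A node on "dz"'s path can go only if nothing else ends at it or branches off below it.
The suffix "z" (1 node) is used only by "dz"; the node for "d" still has the child "t", so pruning stops there.
Nodes removed: 1

1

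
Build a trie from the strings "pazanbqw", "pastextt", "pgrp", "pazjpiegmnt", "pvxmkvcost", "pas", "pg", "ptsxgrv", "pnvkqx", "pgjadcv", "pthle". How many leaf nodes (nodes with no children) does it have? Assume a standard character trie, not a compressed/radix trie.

9

Leaves are exactly the stored words that no other stored word extends.
Those words: "pastextt", "pazanbqw", "pazjpiegmnt", "pgjadcv", "pgrp", "pnvkqx", "pthle", "ptsxgrv", "pvxmkvcost"
Leaf count: 9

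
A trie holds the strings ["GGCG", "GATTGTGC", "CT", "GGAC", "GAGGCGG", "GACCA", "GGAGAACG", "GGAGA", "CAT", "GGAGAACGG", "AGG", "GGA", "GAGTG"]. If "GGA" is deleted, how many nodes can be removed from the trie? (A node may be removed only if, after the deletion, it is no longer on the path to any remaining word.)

A node on "GGA"'s path can go only if nothing else ends at it or branches off below it.
Every node on "GGA" is still needed (e.g. by "GGAC"), so nothing is freed.
Nodes removed: 0

0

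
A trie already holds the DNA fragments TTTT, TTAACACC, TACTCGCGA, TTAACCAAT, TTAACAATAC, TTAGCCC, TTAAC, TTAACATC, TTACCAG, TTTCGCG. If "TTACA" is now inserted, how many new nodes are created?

Walking "TTACA" from the root, the first 4 characters ("TTAC") follow existing edges; "A" is the first miss.
New nodes needed: |"TTACA"| − 4 = 5 − 4 = 1.

1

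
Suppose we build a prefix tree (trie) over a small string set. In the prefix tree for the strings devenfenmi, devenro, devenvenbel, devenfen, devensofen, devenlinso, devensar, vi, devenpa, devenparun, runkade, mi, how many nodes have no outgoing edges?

10

A leaf is a node with no children — equivalently, the end of a word that is not a proper prefix of any other stored word.
Those words: "devenfenmi", "devenlinso", "devenparun", "devenro", "devensar", "devensofen", "devenvenbel", "mi", "runkade", "vi"
Leaf count: 10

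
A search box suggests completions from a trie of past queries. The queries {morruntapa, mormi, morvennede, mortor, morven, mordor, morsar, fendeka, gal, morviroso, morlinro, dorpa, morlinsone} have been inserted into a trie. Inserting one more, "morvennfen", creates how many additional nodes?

The longest prefix of "morvennfen" already in the trie is "morvenn" (length 7).
Each of the 3 remaining characters creates one node.

3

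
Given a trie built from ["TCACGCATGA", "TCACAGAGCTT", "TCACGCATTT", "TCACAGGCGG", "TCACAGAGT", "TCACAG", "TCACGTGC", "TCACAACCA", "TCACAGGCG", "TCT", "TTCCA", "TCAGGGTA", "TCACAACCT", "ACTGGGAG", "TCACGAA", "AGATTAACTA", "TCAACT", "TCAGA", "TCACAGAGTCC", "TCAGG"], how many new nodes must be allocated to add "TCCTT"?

"TC" is already a path in the trie; the remaining "CTT" must be added.
New nodes needed: |"TCCTT"| − 2 = 5 − 2 = 3.

3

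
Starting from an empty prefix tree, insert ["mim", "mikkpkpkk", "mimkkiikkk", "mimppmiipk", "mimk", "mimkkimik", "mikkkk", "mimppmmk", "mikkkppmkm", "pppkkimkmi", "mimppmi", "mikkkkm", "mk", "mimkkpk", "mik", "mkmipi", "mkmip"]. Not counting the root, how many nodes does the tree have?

Insert word by word; a character creates a node only if that edge doesn't already exist:
  "mim" → 3 new (m, i, m)
  "mikkpkpkk" → prefix "mi" already present; 7 new (k, k, p, k, p, k, k)
  "mimkkiikkk" → prefix "mim" already present; 7 new (k, k, i, i, k, k, k)
  "mimppmiipk" → prefix "mim" already present; 7 new (p, p, m, i, i, p, k)
  "mimk" → prefix "mimk" already present; 0 new (none)
  "mimkkimik" → prefix "mimkki" already present; 3 new (m, i, k)
  "mikkkk" → prefix "mikk" already present; 2 new (k, k)
  "mimppmmk" → prefix "mimppm" already present; 2 new (m, k)
  "mikkkppmkm" → prefix "mikkk" already present; 5 new (p, p, m, k, m)
  "pppkkimkmi" → 10 new (p, p, p, k, k, i, m, k, m, i)
  "mimppmi" → prefix "mimppmi" already present; 0 new (none)
  "mikkkkm" → prefix "mikkkk" already present; 1 new (m)
  "mk" → prefix "m" already present; 1 new (k)
  "mimkkpk" → prefix "mimkk" already present; 2 new (p, k)
  "mik" → prefix "mik" already present; 0 new (none)
  "mkmipi" → prefix "mk" already present; 4 new (m, i, p, i)
  "mkmip" → prefix "mkmip" already present; 0 new (none)
Total nodes = 3 + 7 + 7 + 7 + 0 + 3 + 2 + 2 + 5 + 10 + 0 + 1 + 1 + 2 + 0 + 4 + 0 = 54

54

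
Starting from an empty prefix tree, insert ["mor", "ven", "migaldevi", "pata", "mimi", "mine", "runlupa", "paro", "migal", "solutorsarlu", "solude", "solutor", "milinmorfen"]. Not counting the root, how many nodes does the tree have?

Trace insertions, counting only characters that open a new branch:
  "mor" → 3 new (m, o, r)
  "ven" → 3 new (v, e, n)
  "migaldevi" → prefix "m" already present; 8 new (i, g, a, l, d, e, v, i)
  "pata" → 4 new (p, a, t, a)
  "mimi" → prefix "mi" already present; 2 new (m, i)
  "mine" → prefix "mi" already present; 2 new (n, e)
  "runlupa" → 7 new (r, u, n, l, u, p, a)
  "paro" → prefix "pa" already present; 2 new (r, o)
  "migal" → prefix "migal" already present; 0 new (none)
  "solutorsarlu" → 12 new (s, o, l, u, t, o, r, s, a, r, l, u)
  "solude" → prefix "solu" already present; 2 new (d, e)
  "solutor" → prefix "solutor" already present; 0 new (none)
  "milinmorfen" → prefix "mi" already present; 9 new (l, i, n, m, o, r, f, e, n)
Total nodes = 3 + 3 + 8 + 4 + 2 + 2 + 7 + 2 + 0 + 12 + 2 + 0 + 9 = 54

54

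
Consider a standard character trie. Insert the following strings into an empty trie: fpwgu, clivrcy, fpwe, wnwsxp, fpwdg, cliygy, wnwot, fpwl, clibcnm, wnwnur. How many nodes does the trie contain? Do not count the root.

Trie structure (* marks end of a word):
(root)
├─ c
│  └─ l
│     └─ i
│        ├─ b
│        │  └─ c
│        │     └─ n
│        │        └─ m *
│        ├─ v
│        │  └─ r
│        │     └─ c
│        │        └─ y *
│        └─ y
│           └─ g
│              └─ y *
├─ f
│  └─ p
│     └─ w
│        ├─ d
│        │  └─ g *
│        ├─ e *
│        ├─ g
│        │  └─ u *
│        └─ l *
└─ w
   └─ n
      └─ w
         ├─ n
         │  └─ u
         │     └─ r *
         ├─ o
         │  └─ t *
         └─ s
            └─ x
               └─ p *
Counting every labelled node above: 34.

34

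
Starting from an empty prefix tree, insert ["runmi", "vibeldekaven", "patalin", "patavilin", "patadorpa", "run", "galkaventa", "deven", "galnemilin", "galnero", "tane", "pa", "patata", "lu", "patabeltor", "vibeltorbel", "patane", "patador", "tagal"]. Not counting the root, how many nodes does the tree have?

Count nodes per top-level branch (shared prefixes stored once):
  'd'-branch (deven): 5 nodes
  'g'-branch (galkaventa, galnemilin, galnero): 19 nodes
  'l'-branch (lu): 2 nodes
  'p'-branch (pa, patabeltor, patador, patadorpa, patalin, patane, patata, patavilin): 27 nodes
  'r'-branch (run, runmi): 5 nodes
  't'-branch (tagal, tane): 7 nodes
  'v'-branch (vibeldekaven, vibeltorbel): 18 nodes
Sum: 83

83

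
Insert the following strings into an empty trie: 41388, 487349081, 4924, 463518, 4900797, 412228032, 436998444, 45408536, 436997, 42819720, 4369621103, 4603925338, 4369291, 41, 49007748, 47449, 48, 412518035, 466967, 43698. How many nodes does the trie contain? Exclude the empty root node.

91

Count nodes per top-level branch (shared prefixes stored once):
  '4'-branch (41, 412228032, 412518035, 41388, 42819720, 4369291, 4369621103, 43698, 436997, 436998444, 45408536, 4603925338, 463518, 466967, 47449, 48, 487349081, 49007748, 4900797, 4924): 91 nodes
Sum: 91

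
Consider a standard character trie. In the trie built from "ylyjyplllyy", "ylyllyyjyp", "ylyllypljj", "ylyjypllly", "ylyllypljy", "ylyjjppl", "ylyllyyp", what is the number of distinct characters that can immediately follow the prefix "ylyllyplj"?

2

The children of the "ylyllyplj" node are the distinct next characters among strings starting with "ylyllyplj".
Distinct next characters after "ylyllyplj": j, y.
That node has 2 child edges.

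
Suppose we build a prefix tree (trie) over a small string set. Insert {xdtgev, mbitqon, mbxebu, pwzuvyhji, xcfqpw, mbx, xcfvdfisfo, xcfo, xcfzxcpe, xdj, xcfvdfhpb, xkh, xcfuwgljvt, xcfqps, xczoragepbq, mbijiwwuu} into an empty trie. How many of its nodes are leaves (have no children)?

A leaf is a node with no children — equivalently, the end of a word that is not a proper prefix of any other stored word.
Those words: "mbijiwwuu", "mbitqon", "mbxebu", "pwzuvyhji", "xcfo", "xcfqps", "xcfqpw", "xcfuwgljvt", "xcfvdfhpb", "xcfvdfisfo", "xcfzxcpe", "xczoragepbq", "xdj", "xdtgev", "xkh"
Leaf count: 15

15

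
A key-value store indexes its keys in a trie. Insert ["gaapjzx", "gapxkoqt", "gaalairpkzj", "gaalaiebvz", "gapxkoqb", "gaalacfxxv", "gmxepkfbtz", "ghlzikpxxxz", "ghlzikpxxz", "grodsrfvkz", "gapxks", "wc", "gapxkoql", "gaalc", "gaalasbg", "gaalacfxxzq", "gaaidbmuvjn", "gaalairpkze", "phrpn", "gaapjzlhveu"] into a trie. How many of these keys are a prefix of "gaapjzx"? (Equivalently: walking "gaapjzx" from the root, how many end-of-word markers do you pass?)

1

Traverse "gaapjzx" character by character; count nodes along the way that are marked as word ends.
Prefixes of the query that are stored words: "gaapjzx"
Count: 1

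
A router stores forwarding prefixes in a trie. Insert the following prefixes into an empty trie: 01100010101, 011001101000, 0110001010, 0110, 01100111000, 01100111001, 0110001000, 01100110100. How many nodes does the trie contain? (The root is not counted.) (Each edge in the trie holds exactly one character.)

25

Trie structure (* marks end of a word):
(root)
└─ 0
   └─ 1
      └─ 1
         └─ 0 *
            └─ 0
               ├─ 0
               │  └─ 1
               │     └─ 0
               │        ├─ 0
               │        │  └─ 0 *
               │        └─ 1
               │           └─ 0 *
               │              └─ 1 *
               └─ 1
                  └─ 1
                     ├─ 0
                     │  └─ 1
                     │     └─ 0
                     │        └─ 0 *
                     │           └─ 0 *
                     └─ 1
                        └─ 0
                           └─ 0
                              ├─ 0 *
                              └─ 1 *
Counting every labelled node above: 25.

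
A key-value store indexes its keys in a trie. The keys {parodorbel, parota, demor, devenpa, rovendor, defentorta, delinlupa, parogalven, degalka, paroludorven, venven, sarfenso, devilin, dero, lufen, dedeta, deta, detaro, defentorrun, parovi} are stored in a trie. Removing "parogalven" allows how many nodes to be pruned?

Walk "parogalven" from the leaf back toward the root, removing each node that no remaining word uses.
The suffix "galven" (6 nodes) is used only by "parogalven"; the node for "paro" still has the child "d", so pruning stops there.
Nodes removed: 6

6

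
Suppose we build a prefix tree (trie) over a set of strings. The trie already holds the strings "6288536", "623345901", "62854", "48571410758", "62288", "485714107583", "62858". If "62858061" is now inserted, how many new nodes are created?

The longest prefix of "62858061" already in the trie is "62858" (length 5).
Each of the 3 remaining characters creates one node.

3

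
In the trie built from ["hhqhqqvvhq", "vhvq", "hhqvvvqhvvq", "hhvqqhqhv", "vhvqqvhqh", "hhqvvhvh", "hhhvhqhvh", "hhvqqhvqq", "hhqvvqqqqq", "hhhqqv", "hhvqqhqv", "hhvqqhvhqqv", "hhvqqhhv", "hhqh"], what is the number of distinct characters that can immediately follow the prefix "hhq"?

2

Follow the path "hhq" to its node, then look at its outgoing edges.
Distinct next characters after "hhq": h, v.
That node has 2 child edges.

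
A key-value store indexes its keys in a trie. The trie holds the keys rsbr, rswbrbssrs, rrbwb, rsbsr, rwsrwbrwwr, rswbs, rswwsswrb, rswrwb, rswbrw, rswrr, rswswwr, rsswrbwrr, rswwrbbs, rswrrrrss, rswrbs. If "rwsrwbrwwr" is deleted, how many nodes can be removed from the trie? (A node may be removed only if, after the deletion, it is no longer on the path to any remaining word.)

Walk "rwsrwbrwwr" from the leaf back toward the root, removing each node that no remaining word uses.
The suffix "wsrwbrwwr" (9 nodes) is used only by "rwsrwbrwwr"; the node for "r" still has the child "s", so pruning stops there.
Nodes removed: 9

9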